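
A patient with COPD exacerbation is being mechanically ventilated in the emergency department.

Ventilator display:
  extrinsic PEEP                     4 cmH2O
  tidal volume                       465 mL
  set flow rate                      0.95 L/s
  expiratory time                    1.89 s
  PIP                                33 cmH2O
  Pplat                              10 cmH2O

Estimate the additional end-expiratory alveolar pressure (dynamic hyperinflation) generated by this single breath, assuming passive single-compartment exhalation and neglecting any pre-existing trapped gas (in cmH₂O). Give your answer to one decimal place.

2.2

R = (PIP − Pplat)/V̇ = (33 − 10) / 0.95 = 23.0/0.95 = 24.211 cmH2O·s/L.
C = Vt/(Pplat − PEEP) = 465.0 / (10 − 4) = 465.0/6.0 = 77.5 mL/cmH2O.
τ = R × C = 24.211 × 0.0775 L/cmH2O = 1.876 s.
Fraction remaining = e^(−Te/τ) = e^(−1.89/1.876) = 0.3651; trapped volume = 465.0 × 0.3651 = 169.77 mL.
Additional alveolar pressure from trapping ≈ V_trapped / C = 169.77 / 77.5 = 2.191 cmH2O.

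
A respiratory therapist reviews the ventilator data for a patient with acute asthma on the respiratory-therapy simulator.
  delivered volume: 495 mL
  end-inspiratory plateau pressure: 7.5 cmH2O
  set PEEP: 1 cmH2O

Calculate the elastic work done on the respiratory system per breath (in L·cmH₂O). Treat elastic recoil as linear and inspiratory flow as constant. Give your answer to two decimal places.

Elastic work ≈ ½ × (Pplat − PEEP) × Vt = 0.5 × (7.5 − 1) × 0.495 L = 0.5 × 6.5 × 0.495 = 1.609 L·cmH2O.

1.61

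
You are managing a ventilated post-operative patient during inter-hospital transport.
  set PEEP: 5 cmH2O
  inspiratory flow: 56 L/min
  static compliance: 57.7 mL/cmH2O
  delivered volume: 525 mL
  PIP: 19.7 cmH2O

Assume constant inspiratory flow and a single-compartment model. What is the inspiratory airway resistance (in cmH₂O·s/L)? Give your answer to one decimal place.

Flow: 56 L/min ÷ 60 = 0.9333 L/s.
Equation of motion (constant flow): PIP = Vt/C + R·V̇ + PEEP.
R·V̇ = PIP − Vt/C − PEEP = 19.7 − 525/57.7 − 5 = 19.7 − 9.099 − 5 = 5.601 cmH2O.
R = 5.601 / 0.9333 = 6.001 cmH2O·s/L.

6.0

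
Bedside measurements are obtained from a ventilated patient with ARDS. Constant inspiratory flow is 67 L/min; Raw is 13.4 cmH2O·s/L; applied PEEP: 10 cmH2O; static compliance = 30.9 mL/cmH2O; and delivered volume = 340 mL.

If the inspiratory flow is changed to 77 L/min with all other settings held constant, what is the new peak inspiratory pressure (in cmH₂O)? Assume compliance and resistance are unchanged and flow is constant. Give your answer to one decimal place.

Flow: 67 L/min ÷ 60 = 1.1167 L/s.
New flow: 77 L/min ÷ 60 = 1.2833 L/s.
PIP = Vt/C + R·V̇ + PEEP (constant-flow equation of motion).
Only the resistive term changes: ΔPIP = R × ΔV̇ = 13.4 × (1.2833 − 1.1167) = 13.4 × 0.1666 = 2.232 cmH2O.
Original PIP = 340/30.9 + 13.4×1.1167 + 10 = 35.967 cmH2O; new PIP = 35.967 + (2.232) = 38.199 cmH2O.

38.2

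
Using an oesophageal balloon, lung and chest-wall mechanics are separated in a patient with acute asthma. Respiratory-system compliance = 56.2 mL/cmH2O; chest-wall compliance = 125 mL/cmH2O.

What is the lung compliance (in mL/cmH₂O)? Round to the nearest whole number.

102

1/CL = 1/Crs − 1/Ccw.
1/CL = 1/56.2 − 1/125 = 0.009794.
CL = 102.1 mL/cmH2O.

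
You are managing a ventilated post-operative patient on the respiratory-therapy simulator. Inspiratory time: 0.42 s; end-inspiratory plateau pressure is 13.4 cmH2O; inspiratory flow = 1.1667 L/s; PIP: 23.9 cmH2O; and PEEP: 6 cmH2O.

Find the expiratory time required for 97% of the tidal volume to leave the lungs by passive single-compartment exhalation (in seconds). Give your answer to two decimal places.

Vt = flow × Ti = 1.1667 L/s × 0.42 s × 1000 mL/L = 490.01 mL.
R = (PIP − Pplat)/V̇ = (23.9 − 13.4) / 1.1667 = 10.5/1.1667 = 9.0 cmH2O·s/L.
C = Vt/(Pplat − PEEP) = 490.01 / (13.4 − 6) = 490.01/7.4 = 66.218 mL/cmH2O.
τ = R × C = 9.0 × 0.06622 L/cmH2O = 0.596 s.
t = −τ·ln(1 − 0.97) = −0.596·ln(0.03) = 2.09 s.

2.09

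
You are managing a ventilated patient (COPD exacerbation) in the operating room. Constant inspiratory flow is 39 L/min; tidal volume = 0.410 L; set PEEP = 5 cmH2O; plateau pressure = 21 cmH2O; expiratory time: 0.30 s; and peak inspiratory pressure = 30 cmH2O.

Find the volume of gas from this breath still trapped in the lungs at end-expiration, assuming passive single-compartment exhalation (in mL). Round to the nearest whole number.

Flow: 39 L/min ÷ 60 = 0.65 L/s.
R = (PIP − Pplat)/V̇ = (30 − 21) / 0.65 = 9.0/0.65 = 13.846 cmH2O·s/L.
C = Vt/(Pplat − PEEP) = 410.0 / (21 − 5) = 410.0/16.0 = 25.625 mL/cmH2O.
τ = R × C = 13.846 × 0.02563 L/cmH2O = 0.3549 s.
Fraction remaining = e^(−Te/τ) = e^(−0.30/0.3549) = 0.4294.
Trapped volume = 410.0 × 0.4294 = 176.05 mL.

176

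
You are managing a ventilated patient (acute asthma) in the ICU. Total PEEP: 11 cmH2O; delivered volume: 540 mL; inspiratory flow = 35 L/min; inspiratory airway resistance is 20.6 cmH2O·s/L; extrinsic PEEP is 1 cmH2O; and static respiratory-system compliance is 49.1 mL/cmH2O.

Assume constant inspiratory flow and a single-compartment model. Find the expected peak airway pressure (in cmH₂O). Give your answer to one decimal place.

34.0

Flow: 35 L/min ÷ 60 = 0.5833 L/s.
Total PEEP = 11 cmH2O (set 1 + intrinsic 10); this is the baseline alveolar pressure.
Equation of motion (constant flow): PIP = Vt/C + R·V̇ + PEEP.
PIP = 540/49.1 + 20.6×0.5833 + 11 = 10.998 + 12.016 + 11 = 34.014 cmH2O.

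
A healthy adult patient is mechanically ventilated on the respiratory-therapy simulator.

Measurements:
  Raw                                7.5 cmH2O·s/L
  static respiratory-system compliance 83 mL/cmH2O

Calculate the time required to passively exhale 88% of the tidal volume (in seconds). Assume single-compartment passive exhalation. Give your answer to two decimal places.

1.32

τ = R × C = 7.5 × 83 mL/cmH2O = 7.5 × 0.083 L/cmH2O = 0.6225 s.
Exhaled fraction f = 1 − e^(−t/τ) → t = −τ·ln(1 − f) = −0.6225·ln(0.12) = 1.32 s.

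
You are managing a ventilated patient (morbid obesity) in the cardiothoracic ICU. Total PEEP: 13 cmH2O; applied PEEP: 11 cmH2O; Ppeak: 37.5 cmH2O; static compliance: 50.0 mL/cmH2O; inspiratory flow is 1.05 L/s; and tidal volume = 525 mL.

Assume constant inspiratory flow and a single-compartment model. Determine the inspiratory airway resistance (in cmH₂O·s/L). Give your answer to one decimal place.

Total PEEP = 13 cmH2O (set 11 + intrinsic 2); this is the baseline alveolar pressure.
Equation of motion (constant flow): PIP = Vt/C + R·V̇ + PEEP.
R·V̇ = PIP − Vt/C − PEEP = 37.5 − 525/50.0 − 13 = 37.5 − 10.5 − 13 = 14.0 cmH2O.
R = 14.0 / 1.05 = 13.333 cmH2O·s/L.

13.3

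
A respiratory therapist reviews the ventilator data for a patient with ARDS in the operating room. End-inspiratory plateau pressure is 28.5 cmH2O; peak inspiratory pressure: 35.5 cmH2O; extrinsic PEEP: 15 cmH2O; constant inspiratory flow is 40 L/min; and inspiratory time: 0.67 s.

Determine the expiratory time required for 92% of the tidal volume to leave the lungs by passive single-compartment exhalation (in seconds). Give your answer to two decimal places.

0.88

Flow: 40 L/min ÷ 60 = 0.6667 L/s.
Vt = flow × Ti = 0.6667 L/s × 0.67 s × 1000 mL/L = 446.69 mL.
R = (PIP − Pplat)/V̇ = (35.5 − 28.5) / 0.6667 = 7.0/0.6667 = 10.499 cmH2O·s/L.
C = Vt/(Pplat − PEEP) = 446.69 / (28.5 − 15) = 446.69/13.5 = 33.088 mL/cmH2O.
τ = R × C = 10.499 × 0.03309 L/cmH2O = 0.3474 s.
t = −τ·ln(1 − 0.92) = −0.3474·ln(0.08) = 0.8774 s.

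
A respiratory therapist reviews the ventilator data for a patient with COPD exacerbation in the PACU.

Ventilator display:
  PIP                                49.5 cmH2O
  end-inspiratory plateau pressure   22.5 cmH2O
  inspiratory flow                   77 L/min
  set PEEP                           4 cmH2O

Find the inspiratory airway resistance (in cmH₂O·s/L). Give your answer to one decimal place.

21.0

Flow: 77 L/min ÷ 60 = 1.2833 L/s.
Raw = (PIP − Pplat) / flow = (49.5 − 22.5) / 1.2833 = 27.0 / 1.2833 = 21.04 cmH2O·s/L.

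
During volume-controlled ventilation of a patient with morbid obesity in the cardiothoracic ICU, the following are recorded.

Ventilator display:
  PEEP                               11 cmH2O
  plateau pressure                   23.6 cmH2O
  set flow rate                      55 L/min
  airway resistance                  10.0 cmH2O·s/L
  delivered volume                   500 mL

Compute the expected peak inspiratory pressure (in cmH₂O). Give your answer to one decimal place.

32.8

Flow: 55 L/min ÷ 60 = 0.9167 L/s.
PIP = Pplat + Raw × flow = 23.6 + 10.0 × 0.9167 = 23.6 + 9.167 = 32.767 cmH2O.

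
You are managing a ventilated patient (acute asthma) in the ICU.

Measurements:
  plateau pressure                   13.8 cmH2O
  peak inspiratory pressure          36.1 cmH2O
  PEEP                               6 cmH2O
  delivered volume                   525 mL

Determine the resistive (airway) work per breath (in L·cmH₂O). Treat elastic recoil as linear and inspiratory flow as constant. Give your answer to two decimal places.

11.71

With constant inspiratory flow the resistive pressure is constant at PIP − Pplat = 36.1 − 13.8 = 22.3 cmH2O, so resistive work = 22.3 × 0.525 = 11.708 L·cmH2O.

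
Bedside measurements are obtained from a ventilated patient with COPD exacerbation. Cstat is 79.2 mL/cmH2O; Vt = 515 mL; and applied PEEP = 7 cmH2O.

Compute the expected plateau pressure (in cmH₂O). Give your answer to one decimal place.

13.5

Pplat = PEEP + Vt / Cstat = 7 + 515 / 79.2 = 7 + 6.503 = 13.503 cmH2O.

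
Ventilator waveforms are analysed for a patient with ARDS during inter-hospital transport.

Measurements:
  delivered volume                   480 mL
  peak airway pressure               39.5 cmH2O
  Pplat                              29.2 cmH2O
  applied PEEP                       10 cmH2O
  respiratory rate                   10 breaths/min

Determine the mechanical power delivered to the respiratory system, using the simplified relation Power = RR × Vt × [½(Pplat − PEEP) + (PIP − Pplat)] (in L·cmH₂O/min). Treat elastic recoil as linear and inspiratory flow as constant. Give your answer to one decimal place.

Per-breath work = Vt × [½(Pplat−PEEP) + (PIP−Pplat)] = 0.480 × [0.5×19.2 + 10.3] = 0.480 × 19.9 = 9.552 L·cmH2O.
Power = 10 × 9.552 = 95.52 L·cmH2O/min.

95.5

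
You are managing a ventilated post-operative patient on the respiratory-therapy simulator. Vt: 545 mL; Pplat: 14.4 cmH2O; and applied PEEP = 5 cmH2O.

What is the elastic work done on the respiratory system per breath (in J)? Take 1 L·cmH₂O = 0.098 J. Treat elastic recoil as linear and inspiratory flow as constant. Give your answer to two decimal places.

Elastic work ≈ ½ × (Pplat − PEEP) × Vt = 0.5 × (14.4 − 5) × 0.545 L = 0.5 × 9.4 × 0.545 = 2.562 L·cmH2O.
× 0.098 J/(L·cmH2O) → 0.2511 J.

0.25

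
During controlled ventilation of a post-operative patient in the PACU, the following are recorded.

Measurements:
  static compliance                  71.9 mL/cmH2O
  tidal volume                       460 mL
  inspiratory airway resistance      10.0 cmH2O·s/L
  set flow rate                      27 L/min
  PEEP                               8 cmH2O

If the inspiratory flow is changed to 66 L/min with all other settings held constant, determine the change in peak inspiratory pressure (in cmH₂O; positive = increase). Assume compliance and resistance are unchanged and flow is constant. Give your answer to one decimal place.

Flow: 27 L/min ÷ 60 = 0.45 L/s.
New flow: 66 L/min ÷ 60 = 1.1 L/s.
PIP = Vt/C + R·V̇ + PEEP (constant-flow equation of motion).
Only the resistive term changes: ΔPIP = R × ΔV̇ = 10.0 × (1.1 − 0.45) = 10.0 × 0.65 = 6.5 cmH2O.

6.5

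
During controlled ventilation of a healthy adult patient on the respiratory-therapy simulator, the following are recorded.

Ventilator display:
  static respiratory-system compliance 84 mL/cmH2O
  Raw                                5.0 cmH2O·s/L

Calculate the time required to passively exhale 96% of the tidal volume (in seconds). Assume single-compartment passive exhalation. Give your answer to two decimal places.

1.35

τ = R × C = 5.0 × 84 mL/cmH2O = 5.0 × 0.084 L/cmH2O = 0.42 s.
Exhaled fraction f = 1 − e^(−t/τ) → t = −τ·ln(1 − f) = −0.42·ln(0.04) = 1.352 s.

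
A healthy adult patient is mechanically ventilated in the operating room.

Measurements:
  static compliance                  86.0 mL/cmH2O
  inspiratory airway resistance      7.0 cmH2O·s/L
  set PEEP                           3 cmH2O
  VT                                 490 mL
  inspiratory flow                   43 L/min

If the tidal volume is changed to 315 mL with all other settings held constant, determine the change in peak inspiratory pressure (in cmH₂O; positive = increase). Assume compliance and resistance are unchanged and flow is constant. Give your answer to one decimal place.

PIP = Vt/C + R·V̇ + PEEP (constant-flow equation of motion).
Only the elastic term changes: ΔPIP = ΔVt / C = (315 − 490) / 86.0 = -2.035 cmH2O.

-2.0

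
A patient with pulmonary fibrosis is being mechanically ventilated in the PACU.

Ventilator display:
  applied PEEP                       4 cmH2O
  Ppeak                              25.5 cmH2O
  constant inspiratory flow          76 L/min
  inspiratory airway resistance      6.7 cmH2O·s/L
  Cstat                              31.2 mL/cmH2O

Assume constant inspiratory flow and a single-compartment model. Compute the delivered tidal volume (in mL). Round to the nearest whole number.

Flow: 76 L/min ÷ 60 = 1.2667 L/s.
Equation of motion (constant flow): PIP = Vt/C + R·V̇ + PEEP.
Vt/C = PIP − R·V̇ − PEEP = 25.5 − 8.487 − 4 = 13.013 cmH2O.
Vt = C × 13.013 = 31.2 × 13.013 = 406.01 mL.

406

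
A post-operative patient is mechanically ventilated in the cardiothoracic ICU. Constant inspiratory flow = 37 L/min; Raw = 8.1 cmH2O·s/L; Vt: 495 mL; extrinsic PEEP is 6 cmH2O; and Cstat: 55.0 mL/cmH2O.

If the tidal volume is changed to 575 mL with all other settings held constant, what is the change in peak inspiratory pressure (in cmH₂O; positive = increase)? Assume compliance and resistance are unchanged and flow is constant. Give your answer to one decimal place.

1.5

PIP = Vt/C + R·V̇ + PEEP (constant-flow equation of motion).
Only the elastic term changes: ΔPIP = ΔVt / C = (575 − 495) / 55.0 = 1.455 cmH2O.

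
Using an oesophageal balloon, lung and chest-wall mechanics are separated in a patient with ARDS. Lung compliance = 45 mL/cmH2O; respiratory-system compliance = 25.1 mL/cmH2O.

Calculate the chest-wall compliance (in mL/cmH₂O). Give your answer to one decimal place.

1/Ccw = 1/Crs − 1/CL.
1/Ccw = 1/25.1 − 1/45 = 0.01762.
Ccw = 56.754 mL/cmH2O.

56.8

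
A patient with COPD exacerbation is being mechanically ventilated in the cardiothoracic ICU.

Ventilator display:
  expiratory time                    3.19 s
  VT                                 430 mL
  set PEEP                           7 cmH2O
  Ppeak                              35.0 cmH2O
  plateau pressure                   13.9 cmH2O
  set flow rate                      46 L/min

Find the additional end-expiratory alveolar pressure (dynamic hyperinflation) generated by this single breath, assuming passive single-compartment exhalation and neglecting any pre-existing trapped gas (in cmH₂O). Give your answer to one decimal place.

1.1

Flow: 46 L/min ÷ 60 = 0.7667 L/s.
R = (PIP − Pplat)/V̇ = (35.0 − 13.9) / 0.7667 = 21.1/0.7667 = 27.521 cmH2O·s/L.
C = Vt/(Pplat − PEEP) = 430.0 / (13.9 − 7) = 430.0/6.9 = 62.319 mL/cmH2O.
τ = R × C = 27.521 × 0.06232 L/cmH2O = 1.715 s.
Fraction remaining = e^(−Te/τ) = e^(−3.19/1.715) = 0.1557; trapped volume = 430.0 × 0.1557 = 66.951 mL.
Additional alveolar pressure from trapping ≈ V_trapped / C = 66.951 / 62.319 = 1.074 cmH2O.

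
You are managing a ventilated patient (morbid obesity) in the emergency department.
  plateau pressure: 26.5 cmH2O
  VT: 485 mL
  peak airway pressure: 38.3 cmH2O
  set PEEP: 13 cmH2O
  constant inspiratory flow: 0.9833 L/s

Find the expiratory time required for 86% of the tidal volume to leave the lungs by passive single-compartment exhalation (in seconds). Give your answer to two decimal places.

R = (PIP − Pplat)/V̇ = (38.3 − 26.5) / 0.9833 = 11.8/0.9833 = 12.0 cmH2O·s/L.
C = Vt/(Pplat − PEEP) = 485.0 / (26.5 − 13) = 485.0/13.5 = 35.926 mL/cmH2O.
τ = R × C = 12.0 × 0.03593 L/cmH2O = 0.4312 s.
t = −τ·ln(1 − 0.86) = −0.4312·ln(0.14) = 0.8478 s.

0.85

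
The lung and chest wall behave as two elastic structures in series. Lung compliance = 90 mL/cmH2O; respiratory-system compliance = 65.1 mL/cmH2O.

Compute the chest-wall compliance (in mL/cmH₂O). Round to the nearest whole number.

1/Ccw = 1/Crs − 1/CL.
1/Ccw = 1/65.1 − 1/90 = 0.00425.
Ccw = 235.29 mL/cmH2O.

235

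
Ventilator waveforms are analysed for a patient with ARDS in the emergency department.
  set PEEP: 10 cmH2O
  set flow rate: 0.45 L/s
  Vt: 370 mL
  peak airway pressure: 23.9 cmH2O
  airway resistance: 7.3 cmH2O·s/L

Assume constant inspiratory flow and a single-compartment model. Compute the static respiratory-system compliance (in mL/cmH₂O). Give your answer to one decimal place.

Equation of motion (constant flow): PIP = Vt/C + R·V̇ + PEEP.
Vt/C = PIP − R·V̇ − PEEP = 23.9 − 7.3×0.45 − 10 = 23.9 − 3.285 − 10 = 10.615 cmH2O.
C = Vt / 10.615 = 370 / 10.615 = 34.856 mL/cmH2O.

34.9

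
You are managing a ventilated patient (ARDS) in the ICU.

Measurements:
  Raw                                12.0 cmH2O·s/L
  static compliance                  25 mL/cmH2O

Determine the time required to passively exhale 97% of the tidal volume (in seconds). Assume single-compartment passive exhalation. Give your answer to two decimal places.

τ = R × C = 12.0 × 25 mL/cmH2O = 12.0 × 0.025 L/cmH2O = 0.3 s.
Exhaled fraction f = 1 − e^(−t/τ) → t = −τ·ln(1 − f) = −0.3·ln(0.03) = 1.052 s.

1.05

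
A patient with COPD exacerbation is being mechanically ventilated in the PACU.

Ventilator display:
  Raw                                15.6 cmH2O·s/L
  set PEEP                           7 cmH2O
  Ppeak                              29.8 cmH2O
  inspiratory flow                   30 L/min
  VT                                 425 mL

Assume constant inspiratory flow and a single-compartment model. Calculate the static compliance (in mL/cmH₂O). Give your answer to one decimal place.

Flow: 30 L/min ÷ 60 = 0.5 L/s.
Equation of motion (constant flow): PIP = Vt/C + R·V̇ + PEEP.
Vt/C = PIP − R·V̇ − PEEP = 29.8 − 15.6×0.5 − 7 = 29.8 − 7.8 − 7 = 15.0 cmH2O.
C = Vt / 15.0 = 425 / 15.0 = 28.333 mL/cmH2O.

28.3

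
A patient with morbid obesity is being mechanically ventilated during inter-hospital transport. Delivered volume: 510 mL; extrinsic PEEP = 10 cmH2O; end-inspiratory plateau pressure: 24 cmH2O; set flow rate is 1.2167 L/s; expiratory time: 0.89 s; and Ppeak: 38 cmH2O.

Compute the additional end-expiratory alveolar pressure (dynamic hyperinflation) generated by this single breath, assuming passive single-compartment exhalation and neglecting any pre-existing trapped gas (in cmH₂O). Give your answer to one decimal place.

1.7

R = (PIP − Pplat)/V̇ = (38 − 24) / 1.2167 = 14.0/1.2167 = 11.507 cmH2O·s/L.
C = Vt/(Pplat − PEEP) = 510.0 / (24 − 10) = 510.0/14.0 = 36.429 mL/cmH2O.
τ = R × C = 11.507 × 0.03643 L/cmH2O = 0.4192 s.
Fraction remaining = e^(−Te/τ) = e^(−0.89/0.4192) = 0.1197; trapped volume = 510.0 × 0.1197 = 61.047 mL.
Additional alveolar pressure from trapping ≈ V_trapped / C = 61.047 / 36.429 = 1.676 cmH2O.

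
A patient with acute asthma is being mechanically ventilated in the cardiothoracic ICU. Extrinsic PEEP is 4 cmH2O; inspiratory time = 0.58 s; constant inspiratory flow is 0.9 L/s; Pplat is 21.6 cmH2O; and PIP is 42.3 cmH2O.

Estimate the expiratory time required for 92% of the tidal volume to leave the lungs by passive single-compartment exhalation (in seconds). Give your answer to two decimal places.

1.72

Vt = flow × Ti = 0.9 L/s × 0.58 s × 1000 mL/L = 522.0 mL.
R = (PIP − Pplat)/V̇ = (42.3 − 21.6) / 0.9 = 20.7/0.9 = 23.0 cmH2O·s/L.
C = Vt/(Pplat − PEEP) = 522.0 / (21.6 − 4) = 522.0/17.6 = 29.659 mL/cmH2O.
τ = R × C = 23.0 × 0.02966 L/cmH2O = 0.6822 s.
t = −τ·ln(1 − 0.92) = −0.6822·ln(0.08) = 1.723 s.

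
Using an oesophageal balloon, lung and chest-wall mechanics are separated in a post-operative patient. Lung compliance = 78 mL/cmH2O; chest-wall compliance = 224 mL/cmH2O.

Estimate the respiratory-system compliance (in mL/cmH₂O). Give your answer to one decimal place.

Lung and chest wall are elastances in series: 1/Crs = 1/CL + 1/Ccw.
1/Crs = 1/78 + 1/224 = 0.01728.
Crs = 57.87 mL/cmH2O.

57.9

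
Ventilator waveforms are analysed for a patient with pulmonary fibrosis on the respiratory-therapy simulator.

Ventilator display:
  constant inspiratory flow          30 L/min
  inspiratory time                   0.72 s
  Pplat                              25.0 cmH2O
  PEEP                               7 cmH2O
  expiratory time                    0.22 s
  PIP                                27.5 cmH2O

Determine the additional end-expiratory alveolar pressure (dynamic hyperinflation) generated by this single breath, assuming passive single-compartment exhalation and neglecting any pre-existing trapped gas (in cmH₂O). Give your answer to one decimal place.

2.0

Flow: 30 L/min ÷ 60 = 0.5 L/s.
Vt = flow × Ti = 0.5 L/s × 0.72 s × 1000 mL/L = 360.0 mL.
R = (PIP − Pplat)/V̇ = (27.5 − 25.0) / 0.5 = 2.5/0.5 = 5.0 cmH2O·s/L.
C = Vt/(Pplat − PEEP) = 360.0 / (25.0 − 7) = 360.0/18.0 = 20.0 mL/cmH2O.
τ = R × C = 5.0 × 0.02 L/cmH2O = 0.1 s.
Fraction remaining = e^(−Te/τ) = e^(−0.22/0.1) = 0.1108; trapped volume = 360.0 × 0.1108 = 39.888 mL.
Additional alveolar pressure from trapping ≈ V_trapped / C = 39.888 / 20.0 = 1.994 cmH2O.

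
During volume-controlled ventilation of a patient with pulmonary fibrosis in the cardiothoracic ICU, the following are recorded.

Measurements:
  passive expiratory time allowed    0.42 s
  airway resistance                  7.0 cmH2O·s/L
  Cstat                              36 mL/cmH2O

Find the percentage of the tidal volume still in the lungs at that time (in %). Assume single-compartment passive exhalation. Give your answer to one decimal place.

τ = R × C = 7.0 × 36 mL/cmH2O = 7.0 × 0.036 L/cmH2O = 0.252 s.
Passive exhalation: V(t)/V₀ = e^(−t/τ) = e^(−0.42/0.252) = 0.1889.
Fraction remaining = 0.1889 → 18.89%.

18.9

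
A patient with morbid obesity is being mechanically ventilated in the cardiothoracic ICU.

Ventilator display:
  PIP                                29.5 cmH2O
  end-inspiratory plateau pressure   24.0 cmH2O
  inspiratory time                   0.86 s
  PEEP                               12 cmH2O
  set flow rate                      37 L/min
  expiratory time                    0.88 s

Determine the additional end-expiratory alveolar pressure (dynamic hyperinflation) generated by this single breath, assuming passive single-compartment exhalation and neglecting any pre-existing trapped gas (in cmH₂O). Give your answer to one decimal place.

Flow: 37 L/min ÷ 60 = 0.6167 L/s.
Vt = flow × Ti = 0.6167 L/s × 0.86 s × 1000 mL/L = 530.36 mL.
R = (PIP − Pplat)/V̇ = (29.5 − 24.0) / 0.6167 = 5.5/0.6167 = 8.918 cmH2O·s/L.
C = Vt/(Pplat − PEEP) = 530.36 / (24.0 − 12) = 530.36/12.0 = 44.197 mL/cmH2O.
τ = R × C = 8.918 × 0.0442 L/cmH2O = 0.3942 s.
Fraction remaining = e^(−Te/τ) = e^(−0.88/0.3942) = 0.1073; trapped volume = 530.36 × 0.1073 = 56.908 mL.
Additional alveolar pressure from trapping ≈ V_trapped / C = 56.908 / 44.197 = 1.288 cmH2O.

1.3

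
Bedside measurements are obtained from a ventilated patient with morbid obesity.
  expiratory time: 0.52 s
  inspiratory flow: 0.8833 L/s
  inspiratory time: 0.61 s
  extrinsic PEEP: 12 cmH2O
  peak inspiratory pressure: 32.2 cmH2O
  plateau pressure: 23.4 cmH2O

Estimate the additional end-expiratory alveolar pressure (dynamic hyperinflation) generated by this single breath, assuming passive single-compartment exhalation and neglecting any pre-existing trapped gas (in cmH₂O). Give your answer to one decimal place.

3.8

Vt = flow × Ti = 0.8833 L/s × 0.61 s × 1000 mL/L = 538.81 mL.
R = (PIP − Pplat)/V̇ = (32.2 − 23.4) / 0.8833 = 8.8/0.8833 = 9.963 cmH2O·s/L.
C = Vt/(Pplat − PEEP) = 538.81 / (23.4 − 12) = 538.81/11.4 = 47.264 mL/cmH2O.
τ = R × C = 9.963 × 0.04726 L/cmH2O = 0.4709 s.
Fraction remaining = e^(−Te/τ) = e^(−0.52/0.4709) = 0.3315; trapped volume = 538.81 × 0.3315 = 178.62 mL.
Additional alveolar pressure from trapping ≈ V_trapped / C = 178.62 / 47.264 = 3.779 cmH2O.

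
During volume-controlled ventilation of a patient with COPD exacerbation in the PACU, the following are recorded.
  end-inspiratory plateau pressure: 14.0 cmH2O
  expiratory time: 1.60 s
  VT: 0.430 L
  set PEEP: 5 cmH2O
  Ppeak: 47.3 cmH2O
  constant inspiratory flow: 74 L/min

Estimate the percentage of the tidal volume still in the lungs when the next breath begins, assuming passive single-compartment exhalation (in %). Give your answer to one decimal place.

Flow: 74 L/min ÷ 60 = 1.2333 L/s.
R = (PIP − Pplat)/V̇ = (47.3 − 14.0) / 1.2333 = 33.3/1.2333 = 27.001 cmH2O·s/L.
C = Vt/(Pplat − PEEP) = 430.0 / (14.0 − 5) = 430.0/9.0 = 47.778 mL/cmH2O.
τ = R × C = 27.001 × 0.04778 L/cmH2O = 1.29 s.
Fraction remaining at end-expiration = e^(−Te/τ) = e^(−1.60/1.29) = 0.2893 → 28.93%.

28.9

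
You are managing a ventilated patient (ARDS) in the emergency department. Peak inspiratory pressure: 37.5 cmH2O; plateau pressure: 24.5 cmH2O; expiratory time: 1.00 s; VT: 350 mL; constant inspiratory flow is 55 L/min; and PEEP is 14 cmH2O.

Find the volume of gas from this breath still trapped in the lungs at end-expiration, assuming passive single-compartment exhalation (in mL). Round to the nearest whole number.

42

Flow: 55 L/min ÷ 60 = 0.9167 L/s.
R = (PIP − Pplat)/V̇ = (37.5 − 24.5) / 0.9167 = 13.0/0.9167 = 14.181 cmH2O·s/L.
C = Vt/(Pplat − PEEP) = 350.0 / (24.5 − 14) = 350.0/10.5 = 33.333 mL/cmH2O.
τ = R × C = 14.181 × 0.03333 L/cmH2O = 0.4727 s.
Fraction remaining = e^(−Te/τ) = e^(−1.00/0.4727) = 0.1206.
Trapped volume = 350.0 × 0.1206 = 42.21 mL.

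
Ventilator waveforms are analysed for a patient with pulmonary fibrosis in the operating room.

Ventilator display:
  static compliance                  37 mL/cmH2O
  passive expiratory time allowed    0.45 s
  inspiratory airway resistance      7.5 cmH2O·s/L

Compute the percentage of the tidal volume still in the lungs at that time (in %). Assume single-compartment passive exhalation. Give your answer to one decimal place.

τ = R × C = 7.5 × 37 mL/cmH2O = 7.5 × 0.037 L/cmH2O = 0.2775 s.
Passive exhalation: V(t)/V₀ = e^(−t/τ) = e^(−0.45/0.2775) = 0.1976.
Fraction remaining = 0.1976 → 19.76%.

19.8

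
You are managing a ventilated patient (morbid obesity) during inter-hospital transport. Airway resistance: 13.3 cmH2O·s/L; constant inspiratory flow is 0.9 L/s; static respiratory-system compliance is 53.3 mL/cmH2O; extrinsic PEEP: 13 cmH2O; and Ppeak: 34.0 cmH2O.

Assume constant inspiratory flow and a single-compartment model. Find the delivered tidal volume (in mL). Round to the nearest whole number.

481

Equation of motion (constant flow): PIP = Vt/C + R·V̇ + PEEP.
Vt/C = PIP − R·V̇ − PEEP = 34.0 − 11.97 − 13 = 9.03 cmH2O.
Vt = C × 9.03 = 53.3 × 9.03 = 481.3 mL.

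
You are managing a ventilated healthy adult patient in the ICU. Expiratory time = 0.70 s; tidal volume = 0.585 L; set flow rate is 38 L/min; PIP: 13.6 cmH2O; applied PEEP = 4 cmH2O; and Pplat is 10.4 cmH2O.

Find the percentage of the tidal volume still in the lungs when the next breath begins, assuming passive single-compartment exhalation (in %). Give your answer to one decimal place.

22.0

Flow: 38 L/min ÷ 60 = 0.6333 L/s.
R = (PIP − Pplat)/V̇ = (13.6 − 10.4) / 0.6333 = 3.2/0.6333 = 5.053 cmH2O·s/L.
C = Vt/(Pplat − PEEP) = 585.0 / (10.4 − 4) = 585.0/6.4 = 91.406 mL/cmH2O.
τ = R × C = 5.053 × 0.09141 L/cmH2O = 0.4619 s.
Fraction remaining at end-expiration = e^(−Te/τ) = e^(−0.70/0.4619) = 0.2197 → 21.97%.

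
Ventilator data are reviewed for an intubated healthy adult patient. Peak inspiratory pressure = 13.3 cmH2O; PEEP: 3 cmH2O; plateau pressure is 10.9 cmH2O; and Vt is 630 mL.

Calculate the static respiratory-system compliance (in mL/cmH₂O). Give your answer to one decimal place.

79.7

Cstat = Vt / (Pplat − PEEP) = 630 / (10.9 − 3) = 630 / 7.9 = 79.747 mL/cmH2O.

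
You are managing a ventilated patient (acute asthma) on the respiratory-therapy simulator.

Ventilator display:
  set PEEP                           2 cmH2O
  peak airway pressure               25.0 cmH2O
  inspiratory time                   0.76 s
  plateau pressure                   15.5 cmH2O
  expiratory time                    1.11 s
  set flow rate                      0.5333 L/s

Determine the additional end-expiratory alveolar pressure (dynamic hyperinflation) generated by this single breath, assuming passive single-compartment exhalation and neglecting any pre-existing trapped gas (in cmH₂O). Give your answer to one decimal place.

Vt = flow × Ti = 0.5333 L/s × 0.76 s × 1000 mL/L = 405.31 mL.
R = (PIP − Pplat)/V̇ = (25.0 − 15.5) / 0.5333 = 9.5/0.5333 = 17.814 cmH2O·s/L.
C = Vt/(Pplat − PEEP) = 405.31 / (15.5 − 2) = 405.31/13.5 = 30.023 mL/cmH2O.
τ = R × C = 17.814 × 0.03002 L/cmH2O = 0.5348 s.
Fraction remaining = e^(−Te/τ) = e^(−1.11/0.5348) = 0.1255; trapped volume = 405.31 × 0.1255 = 50.866 mL.
Additional alveolar pressure from trapping ≈ V_trapped / C = 50.866 / 30.023 = 1.694 cmH2O.

1.7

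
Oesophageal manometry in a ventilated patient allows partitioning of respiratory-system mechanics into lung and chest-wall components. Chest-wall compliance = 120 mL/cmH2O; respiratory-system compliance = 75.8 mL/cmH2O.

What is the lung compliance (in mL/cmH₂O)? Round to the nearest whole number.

206

1/CL = 1/Crs − 1/Ccw.
1/CL = 1/75.8 − 1/120 = 0.004859.
CL = 205.8 mL/cmH2O.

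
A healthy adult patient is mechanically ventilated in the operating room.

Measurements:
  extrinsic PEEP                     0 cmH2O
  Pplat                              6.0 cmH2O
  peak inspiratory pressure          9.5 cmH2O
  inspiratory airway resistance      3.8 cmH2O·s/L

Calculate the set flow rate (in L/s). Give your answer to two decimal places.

flow = (PIP − Pplat) / Raw = 3.5 / 3.8 = 0.9211 L/s.

0.92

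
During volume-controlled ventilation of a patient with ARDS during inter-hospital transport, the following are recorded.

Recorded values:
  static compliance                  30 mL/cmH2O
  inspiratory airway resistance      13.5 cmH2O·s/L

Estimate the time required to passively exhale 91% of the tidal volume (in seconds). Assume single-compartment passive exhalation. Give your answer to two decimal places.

τ = R × C = 13.5 × 30 mL/cmH2O = 13.5 × 0.030 L/cmH2O = 0.405 s.
Exhaled fraction f = 1 − e^(−t/τ) → t = −τ·ln(1 − f) = −0.405·ln(0.09) = 0.9752 s.

0.98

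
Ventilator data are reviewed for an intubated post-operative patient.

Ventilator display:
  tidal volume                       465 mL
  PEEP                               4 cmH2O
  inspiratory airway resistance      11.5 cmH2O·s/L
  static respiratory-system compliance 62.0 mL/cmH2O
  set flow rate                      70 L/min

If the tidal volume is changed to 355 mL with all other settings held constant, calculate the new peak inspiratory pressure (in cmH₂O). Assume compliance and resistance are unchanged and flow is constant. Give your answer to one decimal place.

23.1

Flow: 70 L/min ÷ 60 = 1.1667 L/s.
PIP = Vt/C + R·V̇ + PEEP (constant-flow equation of motion).
Only the elastic term changes: ΔPIP = ΔVt / C = (355 − 465) / 62.0 = -1.774 cmH2O.
Original PIP = 465/62.0 + 11.5×1.1667 + 4 = 24.917 cmH2O; new PIP = 24.917 + (-1.774) = 23.143 cmH2O.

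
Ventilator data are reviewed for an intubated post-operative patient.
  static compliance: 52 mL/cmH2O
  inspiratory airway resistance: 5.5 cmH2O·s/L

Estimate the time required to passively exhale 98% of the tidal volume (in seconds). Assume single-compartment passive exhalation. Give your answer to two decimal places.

τ = R × C = 5.5 × 52 mL/cmH2O = 5.5 × 0.052 L/cmH2O = 0.286 s.
Exhaled fraction f = 1 − e^(−t/τ) → t = −τ·ln(1 − f) = −0.286·ln(0.02) = 1.119 s.

1.12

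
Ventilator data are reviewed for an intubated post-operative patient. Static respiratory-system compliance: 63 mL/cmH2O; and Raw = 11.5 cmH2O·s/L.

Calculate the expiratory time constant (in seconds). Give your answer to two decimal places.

τ = R × C = 11.5 × 63 mL/cmH2O = 11.5 × 0.063 L/cmH2O = 0.7245 s.

0.72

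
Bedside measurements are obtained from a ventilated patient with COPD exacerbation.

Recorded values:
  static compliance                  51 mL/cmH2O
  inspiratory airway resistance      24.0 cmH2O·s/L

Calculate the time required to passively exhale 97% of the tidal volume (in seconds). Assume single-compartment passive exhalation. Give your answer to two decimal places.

τ = R × C = 24.0 × 51 mL/cmH2O = 24.0 × 0.051 L/cmH2O = 1.224 s.
Exhaled fraction f = 1 − e^(−t/τ) → t = −τ·ln(1 − f) = −1.224·ln(0.03) = 4.292 s.

4.29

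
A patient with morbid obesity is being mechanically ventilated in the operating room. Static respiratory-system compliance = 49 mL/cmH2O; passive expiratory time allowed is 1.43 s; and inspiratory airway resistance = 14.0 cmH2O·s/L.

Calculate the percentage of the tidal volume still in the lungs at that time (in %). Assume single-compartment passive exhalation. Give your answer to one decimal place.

τ = R × C = 14.0 × 49 mL/cmH2O = 14.0 × 0.049 L/cmH2O = 0.686 s.
Passive exhalation: V(t)/V₀ = e^(−t/τ) = e^(−1.43/0.686) = 0.1244.
Fraction remaining = 0.1244 → 12.44%.

12.4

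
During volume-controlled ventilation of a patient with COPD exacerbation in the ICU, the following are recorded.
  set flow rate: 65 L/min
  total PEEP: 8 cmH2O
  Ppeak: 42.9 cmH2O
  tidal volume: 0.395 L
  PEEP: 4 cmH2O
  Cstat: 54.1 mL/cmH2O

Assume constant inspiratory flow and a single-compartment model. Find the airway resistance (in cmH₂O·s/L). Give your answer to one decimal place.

25.5

Flow: 65 L/min ÷ 60 = 1.0833 L/s.
Total PEEP = 8 cmH2O (set 4 + intrinsic 4); this is the baseline alveolar pressure.
Equation of motion (constant flow): PIP = Vt/C + R·V̇ + PEEP.
R·V̇ = PIP − Vt/C − PEEP = 42.9 − 395/54.1 − 8 = 42.9 − 7.301 − 8 = 27.599 cmH2O.
R = 27.599 / 1.0833 = 25.477 cmH2O·s/L.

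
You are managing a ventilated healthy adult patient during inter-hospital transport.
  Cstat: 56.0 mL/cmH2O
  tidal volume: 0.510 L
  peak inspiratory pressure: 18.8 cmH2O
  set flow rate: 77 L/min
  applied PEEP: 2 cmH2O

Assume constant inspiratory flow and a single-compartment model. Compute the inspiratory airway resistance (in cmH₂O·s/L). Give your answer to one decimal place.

6.0

Flow: 77 L/min ÷ 60 = 1.2833 L/s.
Equation of motion (constant flow): PIP = Vt/C + R·V̇ + PEEP.
R·V̇ = PIP − Vt/C − PEEP = 18.8 − 510/56.0 − 2 = 18.8 − 9.107 − 2 = 7.693 cmH2O.
R = 7.693 / 1.2833 = 5.995 cmH2O·s/L.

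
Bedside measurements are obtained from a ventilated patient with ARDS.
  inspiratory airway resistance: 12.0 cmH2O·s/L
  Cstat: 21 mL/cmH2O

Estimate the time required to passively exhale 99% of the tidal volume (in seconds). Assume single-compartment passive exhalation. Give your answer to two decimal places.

1.16

τ = R × C = 12.0 × 21 mL/cmH2O = 12.0 × 0.021 L/cmH2O = 0.252 s.
Exhaled fraction f = 1 − e^(−t/τ) → t = −τ·ln(1 − f) = −0.252·ln(0.01) = 1.161 s.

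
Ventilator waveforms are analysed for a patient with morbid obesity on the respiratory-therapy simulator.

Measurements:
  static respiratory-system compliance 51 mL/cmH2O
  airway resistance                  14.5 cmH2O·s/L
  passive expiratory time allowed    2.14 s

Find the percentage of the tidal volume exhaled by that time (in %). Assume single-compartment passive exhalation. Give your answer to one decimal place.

τ = R × C = 14.5 × 51 mL/cmH2O = 14.5 × 0.051 L/cmH2O = 0.7395 s.
Passive exhalation: V(t)/V₀ = e^(−t/τ) = e^(−2.14/0.7395) = 0.05536.
Fraction exhaled = 1 − 0.05536 = 0.9446 → 94.46%.

94.5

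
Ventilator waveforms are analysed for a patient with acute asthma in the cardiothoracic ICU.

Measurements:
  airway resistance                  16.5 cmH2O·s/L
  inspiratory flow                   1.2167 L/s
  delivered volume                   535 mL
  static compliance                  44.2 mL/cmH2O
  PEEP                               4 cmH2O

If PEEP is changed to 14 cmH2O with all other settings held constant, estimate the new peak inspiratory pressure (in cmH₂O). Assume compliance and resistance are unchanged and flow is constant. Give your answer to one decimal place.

46.2

PIP = Vt/C + R·V̇ + PEEP (constant-flow equation of motion).
Only the baseline term changes: ΔPIP = ΔPEEP = 14 − 4 = 10.0 cmH2O.
Original PIP = 535/44.2 + 16.5×1.2167 + 4 = 36.18 cmH2O; new PIP = 36.18 + (10.0) = 46.18 cmH2O.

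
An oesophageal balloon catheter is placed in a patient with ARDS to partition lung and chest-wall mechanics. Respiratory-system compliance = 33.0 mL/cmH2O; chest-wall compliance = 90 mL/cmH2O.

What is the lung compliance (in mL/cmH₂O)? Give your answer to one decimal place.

52.1

1/CL = 1/Crs − 1/Ccw.
1/CL = 1/33.0 − 1/90 = 0.01919.
CL = 52.11 mL/cmH2O.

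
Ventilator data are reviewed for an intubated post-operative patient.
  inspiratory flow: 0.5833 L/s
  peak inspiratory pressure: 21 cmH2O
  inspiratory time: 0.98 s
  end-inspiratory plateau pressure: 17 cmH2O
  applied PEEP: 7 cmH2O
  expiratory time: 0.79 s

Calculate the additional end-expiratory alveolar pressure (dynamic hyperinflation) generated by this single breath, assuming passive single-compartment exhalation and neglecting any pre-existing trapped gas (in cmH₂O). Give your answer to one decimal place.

1.3

Vt = flow × Ti = 0.5833 L/s × 0.98 s × 1000 mL/L = 571.63 mL.
R = (PIP − Pplat)/V̇ = (21 − 17) / 0.5833 = 4.0/0.5833 = 6.858 cmH2O·s/L.
C = Vt/(Pplat − PEEP) = 571.63 / (17 − 7) = 571.63/10.0 = 57.163 mL/cmH2O.
τ = R × C = 6.858 × 0.05716 L/cmH2O = 0.392 s.
Fraction remaining = e^(−Te/τ) = e^(−0.79/0.392) = 0.1333; trapped volume = 571.63 × 0.1333 = 76.198 mL.
Additional alveolar pressure from trapping ≈ V_trapped / C = 76.198 / 57.163 = 1.333 cmH2O.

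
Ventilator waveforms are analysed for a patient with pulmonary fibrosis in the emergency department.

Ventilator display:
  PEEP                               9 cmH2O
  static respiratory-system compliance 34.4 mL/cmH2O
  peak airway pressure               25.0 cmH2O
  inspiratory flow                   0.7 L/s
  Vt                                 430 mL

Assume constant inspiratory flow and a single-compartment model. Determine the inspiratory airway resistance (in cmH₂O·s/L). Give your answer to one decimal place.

Equation of motion (constant flow): PIP = Vt/C + R·V̇ + PEEP.
R·V̇ = PIP − Vt/C − PEEP = 25.0 − 430/34.4 − 9 = 25.0 − 12.5 − 9 = 3.5 cmH2O.
R = 3.5 / 0.7 = 5.0 cmH2O·s/L.

5.0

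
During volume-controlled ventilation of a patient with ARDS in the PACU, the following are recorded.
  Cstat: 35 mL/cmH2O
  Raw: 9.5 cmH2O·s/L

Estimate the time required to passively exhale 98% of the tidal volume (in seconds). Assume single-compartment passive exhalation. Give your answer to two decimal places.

1.30

τ = R × C = 9.5 × 35 mL/cmH2O = 9.5 × 0.035 L/cmH2O = 0.3325 s.
Exhaled fraction f = 1 − e^(−t/τ) → t = −τ·ln(1 − f) = −0.3325·ln(0.02) = 1.301 s.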